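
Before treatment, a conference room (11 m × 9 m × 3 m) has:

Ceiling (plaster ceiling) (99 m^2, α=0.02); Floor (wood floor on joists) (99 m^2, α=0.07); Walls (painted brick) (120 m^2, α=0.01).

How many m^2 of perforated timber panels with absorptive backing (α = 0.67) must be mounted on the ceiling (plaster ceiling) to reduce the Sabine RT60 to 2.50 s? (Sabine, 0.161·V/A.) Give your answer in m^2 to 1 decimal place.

Summing Sᵢαᵢ: 1.980 + 6.930 + 1.200 → A₁ = 10.110 sabins.
Required A₂ = 0.161·297/2.50 = 19.127 sabins.
Absorption to add: 19.127 − 10.110 = 9.017 sabins.
Net gain per m^2: Δα = 0.67 − 0.02 = 0.65.
Panel area = 9.017 / 0.65 = 13.9 m^2.

13.9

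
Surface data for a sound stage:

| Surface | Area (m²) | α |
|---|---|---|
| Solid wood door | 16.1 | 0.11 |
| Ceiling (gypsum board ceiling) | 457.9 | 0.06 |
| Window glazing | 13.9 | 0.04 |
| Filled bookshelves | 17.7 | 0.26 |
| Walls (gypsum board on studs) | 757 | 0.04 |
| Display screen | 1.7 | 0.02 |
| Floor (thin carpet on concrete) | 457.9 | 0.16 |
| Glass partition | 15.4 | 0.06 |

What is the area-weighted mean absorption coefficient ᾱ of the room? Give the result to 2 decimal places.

0.08

S = Σ Sᵢ = 16.1 + 457.9 + 13.9 + 17.7 + 757 + 1.7 + 457.9 + 15.4 = 1737.6 m².
Σ(Sᵢαᵢ) = 16.1*0.11 + 457.9*0.06 + 13.9*0.04 + 17.7*0.26 + 757*0.04 + 1.7*0.02 + 457.9*0.16 + 15.4*0.06 = 138.905.
ᾱ = 138.905 / 1737.6 = 0.08.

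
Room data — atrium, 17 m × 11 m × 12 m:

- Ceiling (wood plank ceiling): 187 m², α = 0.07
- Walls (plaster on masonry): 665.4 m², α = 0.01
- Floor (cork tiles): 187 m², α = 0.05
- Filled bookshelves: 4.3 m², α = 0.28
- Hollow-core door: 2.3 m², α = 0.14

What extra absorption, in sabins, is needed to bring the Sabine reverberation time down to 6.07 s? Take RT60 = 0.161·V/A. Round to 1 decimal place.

28.9 sabins

A₁ = Σ Sᵢαᵢ = 187×0.07 + 665.4×0.01 + 187×0.05 + 4.3×0.28 + 2.3×0.14 = 30.620 sabins.
For T = 6.07 s, need A₂ = 0.161·V/T = 0.161·2244/6.07 = 59.520 sabins.
ΔA = A₂ − A₁ = 59.520 − 30.620 = 28.9 sabins.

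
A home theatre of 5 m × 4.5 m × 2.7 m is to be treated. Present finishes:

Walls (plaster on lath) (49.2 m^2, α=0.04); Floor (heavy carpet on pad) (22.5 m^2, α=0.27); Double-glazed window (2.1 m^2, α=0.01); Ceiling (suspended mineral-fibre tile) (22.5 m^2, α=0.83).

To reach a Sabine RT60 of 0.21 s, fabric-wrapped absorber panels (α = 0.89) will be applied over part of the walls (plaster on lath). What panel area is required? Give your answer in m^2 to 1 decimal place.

23.3

Summing Sᵢαᵢ: 1.968 + 6.075 + 0.021 + 18.675 → A₁ = 26.739 sabins.
V = 60.75 m³. Target absorption A₂ = 0.161 × 60.75 / 0.21 = 46.575 sabins.
Absorption to add: 46.575 − 26.739 = 19.836 sabins.
Net gain per m^2: Δα = 0.89 − 0.04 = 0.85.
Area = ΔA/Δα = 19.836/0.85 = 23.3 m^2.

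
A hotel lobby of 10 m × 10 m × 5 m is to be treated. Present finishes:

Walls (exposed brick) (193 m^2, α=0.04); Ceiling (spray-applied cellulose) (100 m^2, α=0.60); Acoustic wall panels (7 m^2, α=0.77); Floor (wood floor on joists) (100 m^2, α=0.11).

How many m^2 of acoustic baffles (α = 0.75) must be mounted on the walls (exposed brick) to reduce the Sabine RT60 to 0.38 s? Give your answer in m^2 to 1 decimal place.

Summing Sᵢαᵢ: 7.720 + 60.000 + 5.390 + 11.000 → A₁ = 84.110 sabins.
V = 500 m³. Target absorption A₂ = 0.161 × 500 / 0.38 = 211.842 sabins.
Absorption to add: 211.842 − 84.110 = 127.732 sabins.
Each m^2 of panel replacing the walls (exposed brick) adds (0.75 − 0.04) = 0.71 sabins.
Area = ΔA/Δα = 127.732/0.71 = 179.9 m^2.

179.9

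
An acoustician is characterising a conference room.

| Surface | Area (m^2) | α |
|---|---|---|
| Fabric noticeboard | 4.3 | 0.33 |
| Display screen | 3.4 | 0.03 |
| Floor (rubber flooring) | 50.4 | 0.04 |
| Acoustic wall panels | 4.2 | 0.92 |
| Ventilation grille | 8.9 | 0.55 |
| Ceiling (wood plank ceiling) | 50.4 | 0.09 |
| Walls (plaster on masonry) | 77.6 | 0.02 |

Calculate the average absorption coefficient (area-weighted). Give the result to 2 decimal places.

S = Σ Sᵢ = 4.3 + 3.4 + 50.4 + 4.2 + 8.9 + 50.4 + 77.6 = 199.2 m^2.
A = 4.3×0.33 + 3.4×0.03 + 50.4×0.04 + 4.2×0.92 + 8.9×0.55 + 50.4×0.09 + 77.6×0.02 = 18.384 sabins.
ᾱ = A/S = 0.09.

0.09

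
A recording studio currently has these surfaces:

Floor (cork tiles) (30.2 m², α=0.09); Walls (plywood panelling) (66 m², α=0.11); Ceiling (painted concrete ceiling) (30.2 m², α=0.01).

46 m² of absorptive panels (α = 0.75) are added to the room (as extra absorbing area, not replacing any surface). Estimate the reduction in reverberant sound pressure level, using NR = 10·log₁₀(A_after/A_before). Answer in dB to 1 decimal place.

6.4 dB

A_before = Σ Sᵢαᵢ = 30.2×0.09 + 66×0.11 + 30.2×0.01 = 10.280 sabins.
Treatment contributes 46·0.75 = 34.500 sabins.
New total A_after = 44.780 sabins.
NR = 10·log₁₀(44.780/10.280) = 6.4 dB.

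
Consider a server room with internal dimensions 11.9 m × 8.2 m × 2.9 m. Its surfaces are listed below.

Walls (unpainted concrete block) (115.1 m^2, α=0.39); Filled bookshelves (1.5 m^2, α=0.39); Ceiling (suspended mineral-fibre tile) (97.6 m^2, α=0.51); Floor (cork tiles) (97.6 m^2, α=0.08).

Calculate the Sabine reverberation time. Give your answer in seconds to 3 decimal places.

0.442 seconds

Summing Sᵢαᵢ: 44.889 + 0.585 + 49.776 + 7.808 → A = 103.058 sabins.
V = 11.9·8.2·2.9 = 282.982 m³.
T = 0.161 V/A = 0.161·282.982/103.058 = 0.442 s.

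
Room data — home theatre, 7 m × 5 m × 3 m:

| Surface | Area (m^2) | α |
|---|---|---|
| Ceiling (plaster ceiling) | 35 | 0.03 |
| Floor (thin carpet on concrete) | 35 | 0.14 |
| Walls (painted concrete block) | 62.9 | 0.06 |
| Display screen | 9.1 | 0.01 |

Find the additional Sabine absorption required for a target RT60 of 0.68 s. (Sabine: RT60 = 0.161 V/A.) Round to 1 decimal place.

15.0 sabins

Equivalent absorption area: A₁ = 35·0.03 + 35·0.14 + 62.9·0.06 + 9.1·0.01 = 9.815 m^2.
For T = 0.68 s, need A₂ = 0.161·V/T = 0.161·105/0.68 = 24.860 sabins.
ΔA = A₂ − A₁ = 24.860 − 9.815 = 15.0 sabins.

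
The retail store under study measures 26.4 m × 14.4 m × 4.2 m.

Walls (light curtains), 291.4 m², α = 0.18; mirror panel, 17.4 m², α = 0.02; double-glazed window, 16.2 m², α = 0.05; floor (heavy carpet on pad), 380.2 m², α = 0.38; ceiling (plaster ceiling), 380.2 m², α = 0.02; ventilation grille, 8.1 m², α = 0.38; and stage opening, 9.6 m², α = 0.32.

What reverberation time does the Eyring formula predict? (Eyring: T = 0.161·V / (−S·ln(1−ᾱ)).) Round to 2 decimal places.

1.09 sec

Total surface area S = 291.4 + 17.4 + 16.2 + 380.2 + 380.2 + 8.1 + 9.6 = 1103.1 m².
Absorption A = 291.4·0.18 + 17.4·0.02 + 16.2·0.05 + 380.2·0.38 + 380.2·0.02 + 8.1·0.38 + 9.6·0.32 = 211.840 sabins.
ᾱ = 211.840 / 1103.1 = 0.1920.
−S·ln(1−ᾱ) = −1103.1 × ln(1 − 0.1920) = 235.173.
V = 26.4 × 14.4 × 4.2 = 1596.672 m³.
RT60 = 0.161 × 1596.672 / 235.173 = 1.09 s.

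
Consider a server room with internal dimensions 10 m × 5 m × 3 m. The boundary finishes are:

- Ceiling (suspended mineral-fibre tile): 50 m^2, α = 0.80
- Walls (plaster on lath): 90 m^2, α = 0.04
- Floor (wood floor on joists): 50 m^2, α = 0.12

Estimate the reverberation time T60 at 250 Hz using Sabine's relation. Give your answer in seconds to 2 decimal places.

0.49 seconds

Equivalent absorption area: A = 50×0.80 + 90×0.04 + 50×0.12 = 49.600 m^2.
Volume V = 10 × 5 × 3 = 150 m³.
T = 0.161 V/A = 0.161·150/49.600 = 0.49 s.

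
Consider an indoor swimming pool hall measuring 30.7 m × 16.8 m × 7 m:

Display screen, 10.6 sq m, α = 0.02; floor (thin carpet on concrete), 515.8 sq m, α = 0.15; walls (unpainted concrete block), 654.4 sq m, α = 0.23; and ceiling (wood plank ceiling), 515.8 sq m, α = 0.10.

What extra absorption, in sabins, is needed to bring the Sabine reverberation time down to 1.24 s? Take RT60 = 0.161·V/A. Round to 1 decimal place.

189.1 sabins

Equivalent absorption area: A₁ = 10.6*0.02 + 515.8*0.15 + 654.4*0.23 + 515.8*0.10 = 279.674 sq m.
V = 3610.32 m³. Required absorption A₂ = 0.161 × 3610.32 / 1.24 = 468.759 sabins.
ΔA = A₂ − A₁ = 468.759 − 279.674 = 189.1 sabins.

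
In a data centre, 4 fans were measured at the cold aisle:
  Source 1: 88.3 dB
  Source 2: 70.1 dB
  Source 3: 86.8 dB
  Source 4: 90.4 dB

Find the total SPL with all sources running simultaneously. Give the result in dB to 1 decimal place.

Sum in the linear (power) domain: Σ 10^(Lᵢ/10) = 10^(88.3/10) + 10^(70.1/10) + 10^(86.8/10) + 10^(90.4/10) = 2.261e+09.
Back to dB: 10·log₁₀ Σ = 93.5 dB.

93.5 dB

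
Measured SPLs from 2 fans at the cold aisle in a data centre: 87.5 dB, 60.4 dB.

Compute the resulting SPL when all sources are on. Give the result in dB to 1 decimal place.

Sum in the linear (power) domain: Σ 10^(Lᵢ/10) = 10^(87.5/10) + 10^(60.4/10) = 5.634e+08.
Back to dB: 10·log₁₀ Σ = 87.5 dB.

87.5 dB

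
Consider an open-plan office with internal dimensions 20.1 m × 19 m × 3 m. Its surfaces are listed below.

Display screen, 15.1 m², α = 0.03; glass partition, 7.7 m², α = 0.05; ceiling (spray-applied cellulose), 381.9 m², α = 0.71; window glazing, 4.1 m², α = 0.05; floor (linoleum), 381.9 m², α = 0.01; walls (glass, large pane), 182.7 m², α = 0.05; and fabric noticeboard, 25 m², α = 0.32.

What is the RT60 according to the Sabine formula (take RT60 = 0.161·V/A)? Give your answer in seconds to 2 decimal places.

0.63 s

Summing Sᵢαᵢ: 0.453 + 0.385 + 271.149 + 0.205 + 3.819 + 9.135 + 8.000 → A = 293.146 sabins.
V = 20.1·19·3 = 1145.7 m³.
T = 0.161 V/A = 0.161·1145.7/293.146 = 0.63 s.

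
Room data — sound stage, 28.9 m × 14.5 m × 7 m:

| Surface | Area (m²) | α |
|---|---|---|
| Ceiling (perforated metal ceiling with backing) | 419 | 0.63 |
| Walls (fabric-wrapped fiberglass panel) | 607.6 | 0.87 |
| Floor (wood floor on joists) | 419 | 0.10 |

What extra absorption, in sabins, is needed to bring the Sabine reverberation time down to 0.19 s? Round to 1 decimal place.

A₁ = Σ Sᵢαᵢ = 419×0.63 + 607.6×0.87 + 419×0.10 = 834.482 sabins.
V = 2933.35 m³. Required absorption A₂ = 0.161 × 2933.35 / 0.19 = 2485.628 sabins.
ΔA = A₂ − A₁ = 2485.628 − 834.482 = 1651.1 sabins.

1651.1 sabins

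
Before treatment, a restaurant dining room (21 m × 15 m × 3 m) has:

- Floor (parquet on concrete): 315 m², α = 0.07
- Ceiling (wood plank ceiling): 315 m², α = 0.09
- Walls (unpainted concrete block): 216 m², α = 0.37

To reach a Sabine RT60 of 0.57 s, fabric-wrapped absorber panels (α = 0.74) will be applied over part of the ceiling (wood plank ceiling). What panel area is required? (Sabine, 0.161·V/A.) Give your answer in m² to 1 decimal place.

210.2

Summing Sᵢαᵢ: 22.050 + 28.350 + 79.920 → A₁ = 130.320 sabins.
Required A₂ = 0.161·945/0.57 = 266.921 sabins.
Absorption to add: 266.921 − 130.320 = 136.601 sabins.
Net gain per m²: Δα = 0.74 − 0.09 = 0.65.
Area = ΔA/Δα = 136.601/0.65 = 210.2 m².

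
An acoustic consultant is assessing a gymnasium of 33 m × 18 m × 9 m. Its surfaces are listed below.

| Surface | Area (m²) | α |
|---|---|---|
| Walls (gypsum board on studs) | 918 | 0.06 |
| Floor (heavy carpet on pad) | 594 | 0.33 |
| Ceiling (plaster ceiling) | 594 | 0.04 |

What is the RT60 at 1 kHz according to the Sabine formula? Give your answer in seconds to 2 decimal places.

3.13 s

Equivalent absorption area: A = 918×0.06 + 594×0.33 + 594×0.04 = 274.860 m².
Volume V = 33 × 18 × 9 = 5346 m³.
T = 0.161 V/A = 0.161·5346/274.860 = 3.13 s.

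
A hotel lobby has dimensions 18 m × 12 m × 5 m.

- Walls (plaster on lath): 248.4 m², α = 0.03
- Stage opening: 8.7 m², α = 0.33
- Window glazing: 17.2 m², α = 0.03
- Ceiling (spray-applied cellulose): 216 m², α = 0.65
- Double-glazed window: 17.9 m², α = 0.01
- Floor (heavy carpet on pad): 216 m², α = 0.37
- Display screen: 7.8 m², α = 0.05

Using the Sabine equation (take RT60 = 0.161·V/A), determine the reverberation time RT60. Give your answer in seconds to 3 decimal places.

Total absorption A = 248.4*0.03 + 8.7*0.33 + 17.2*0.03 + 216*0.65 + 17.9*0.01 + 216*0.37 + 7.8*0.05
  = 7.452 + 2.871 + 0.516 + 140.400 + 0.179 + 79.920 + 0.390 = 231.728 m² sabins.
Room volume: 1080 m³.
T = 0.161 V/A = 0.161·1080/231.728 = 0.750 s.

0.750 s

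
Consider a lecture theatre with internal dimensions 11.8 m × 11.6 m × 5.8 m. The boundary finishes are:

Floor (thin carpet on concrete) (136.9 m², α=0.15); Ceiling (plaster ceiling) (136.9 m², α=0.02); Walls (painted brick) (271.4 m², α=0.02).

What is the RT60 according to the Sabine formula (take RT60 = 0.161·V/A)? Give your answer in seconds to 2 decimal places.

4.45 sec

Summing Sᵢαᵢ: 20.535 + 2.738 + 5.428 → A = 28.701 sabins.
V = 11.8·11.6·5.8 = 793.904 m³.
RT60 = 0.161 · V / A = 0.161 × 793.904 / 28.701 = 4.45 s.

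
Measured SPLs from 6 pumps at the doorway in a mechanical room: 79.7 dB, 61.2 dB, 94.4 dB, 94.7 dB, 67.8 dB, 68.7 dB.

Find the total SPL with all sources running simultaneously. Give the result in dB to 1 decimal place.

97.6 dB

Σ 10^(Lᵢ/10) = 5.814e+09.
L_total = 10·log₁₀(5.814e+09) = 97.6 dB.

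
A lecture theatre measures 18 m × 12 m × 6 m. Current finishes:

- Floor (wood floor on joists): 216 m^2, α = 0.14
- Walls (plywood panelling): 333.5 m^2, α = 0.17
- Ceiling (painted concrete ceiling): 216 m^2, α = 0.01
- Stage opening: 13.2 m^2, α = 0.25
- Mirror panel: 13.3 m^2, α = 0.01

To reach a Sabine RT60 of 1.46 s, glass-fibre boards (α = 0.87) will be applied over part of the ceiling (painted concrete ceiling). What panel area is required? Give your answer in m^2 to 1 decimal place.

58.6

Summing Sᵢαᵢ: 30.240 + 56.695 + 2.160 + 3.300 + 0.133 → A₁ = 92.528 sabins.
Required A₂ = 0.161·1296/1.46 = 142.915 sabins.
ΔA needed = 142.915 − 92.528 = 50.387 sabins.
Each m^2 of panel replacing the ceiling (painted concrete ceiling) adds (0.87 − 0.01) = 0.86 sabins.
Panel area = 50.387 / 0.86 = 58.6 m^2.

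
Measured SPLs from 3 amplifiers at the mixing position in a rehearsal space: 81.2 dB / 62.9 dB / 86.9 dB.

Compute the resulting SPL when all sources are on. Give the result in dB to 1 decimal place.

Sum in the linear (power) domain: Σ 10^(Lᵢ/10) = 10^(81.2/10) + 10^(62.9/10) + 10^(86.9/10) = 6.236e+08.
Back to dB: 10·log₁₀ Σ = 87.9 dB.

87.9 dB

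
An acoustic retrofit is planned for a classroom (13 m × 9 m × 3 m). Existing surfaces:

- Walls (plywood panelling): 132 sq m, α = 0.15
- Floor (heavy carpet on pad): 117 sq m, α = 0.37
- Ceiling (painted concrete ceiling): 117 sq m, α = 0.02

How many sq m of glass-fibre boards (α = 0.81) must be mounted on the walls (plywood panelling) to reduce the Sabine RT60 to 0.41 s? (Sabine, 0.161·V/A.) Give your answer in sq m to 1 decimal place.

109.7

Total absorption A₁ = 132*0.15 + 117*0.37 + 117*0.02
  = 19.800 + 43.290 + 2.340 = 65.430 sq m sabins.
Required A₂ = 0.161·351/0.41 = 137.832 sabins.
ΔA needed = 137.832 − 65.430 = 72.402 sabins.
Net gain per sq m: Δα = 0.81 − 0.15 = 0.66.
Area = ΔA/Δα = 72.402/0.66 = 109.7 sq m.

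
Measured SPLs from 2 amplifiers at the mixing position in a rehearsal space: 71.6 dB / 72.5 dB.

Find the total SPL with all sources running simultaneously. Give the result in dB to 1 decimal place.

Σ 10^(Lᵢ/10) = 3.224e+07.
Back to dB: 10·log₁₀ Σ = 75.1 dB.

75.1 dB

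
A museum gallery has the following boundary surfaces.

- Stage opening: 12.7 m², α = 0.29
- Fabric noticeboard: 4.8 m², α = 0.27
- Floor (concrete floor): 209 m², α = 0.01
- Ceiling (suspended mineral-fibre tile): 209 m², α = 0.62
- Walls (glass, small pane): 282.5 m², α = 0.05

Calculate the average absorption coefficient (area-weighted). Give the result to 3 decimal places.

0.210

Total surface area S = 718.0 m².
Σ(Sᵢαᵢ) = 12.7*0.29 + 4.8*0.27 + 209*0.01 + 209*0.62 + 282.5*0.05 = 150.774.
ᾱ = 150.774 / 718.0 = 0.210.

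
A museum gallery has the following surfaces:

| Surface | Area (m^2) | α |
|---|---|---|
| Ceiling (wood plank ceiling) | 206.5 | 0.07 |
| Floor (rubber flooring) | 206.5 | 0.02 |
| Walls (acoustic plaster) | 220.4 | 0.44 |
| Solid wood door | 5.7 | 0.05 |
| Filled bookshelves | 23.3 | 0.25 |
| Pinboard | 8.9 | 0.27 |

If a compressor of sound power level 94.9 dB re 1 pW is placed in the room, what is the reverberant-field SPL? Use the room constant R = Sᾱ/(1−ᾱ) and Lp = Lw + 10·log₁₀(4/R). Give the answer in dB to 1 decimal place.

A = 124.074 sabins; S = 671.3 m^2.
ᾱ = 124.074/671.3 = 0.1848; R = Sᾱ/(1−ᾱ) = 124.074/(1−0.1848) = 152.201 m^2.
Lp = Lw + 10 log₁₀(4/R) = 94.9 -15.80 = 79.1 dB.

79.1 dB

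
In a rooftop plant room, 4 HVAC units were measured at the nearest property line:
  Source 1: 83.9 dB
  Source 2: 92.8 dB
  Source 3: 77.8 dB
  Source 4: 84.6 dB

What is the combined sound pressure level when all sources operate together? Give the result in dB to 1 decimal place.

94.0 dB

Sum in the linear (power) domain: Σ 10^(Lᵢ/10) = 10^(83.9/10) + 10^(92.8/10) + 10^(77.8/10) + 10^(84.6/10) = 2.5e+09.
L_total = 10·log₁₀(2.5e+09) = 94.0 dB.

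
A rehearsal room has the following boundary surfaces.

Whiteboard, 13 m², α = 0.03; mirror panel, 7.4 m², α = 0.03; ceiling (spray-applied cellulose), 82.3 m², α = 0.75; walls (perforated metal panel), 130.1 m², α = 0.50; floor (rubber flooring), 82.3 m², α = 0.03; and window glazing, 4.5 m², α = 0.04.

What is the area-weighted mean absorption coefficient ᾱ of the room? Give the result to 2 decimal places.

S = Σ Sᵢ = 13 + 7.4 + 82.3 + 130.1 + 82.3 + 4.5 = 319.6 m².
A = 13×0.03 + 7.4×0.03 + 82.3×0.75 + 130.1×0.50 + 82.3×0.03 + 4.5×0.04 = 130.036 sabins.
ᾱ = A/S = 0.41.

0.41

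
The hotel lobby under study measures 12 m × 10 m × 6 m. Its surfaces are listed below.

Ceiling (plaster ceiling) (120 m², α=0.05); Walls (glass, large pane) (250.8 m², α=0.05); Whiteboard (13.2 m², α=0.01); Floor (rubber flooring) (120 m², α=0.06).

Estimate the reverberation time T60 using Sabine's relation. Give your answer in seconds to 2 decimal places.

4.48 sec

Equivalent absorption area: A = 120·0.05 + 250.8·0.05 + 13.2·0.01 + 120·0.06 = 25.872 m².
Room volume: 720 m³.
Sabine: RT60 = 0.161 × 720 / 25.872 = 4.48 s.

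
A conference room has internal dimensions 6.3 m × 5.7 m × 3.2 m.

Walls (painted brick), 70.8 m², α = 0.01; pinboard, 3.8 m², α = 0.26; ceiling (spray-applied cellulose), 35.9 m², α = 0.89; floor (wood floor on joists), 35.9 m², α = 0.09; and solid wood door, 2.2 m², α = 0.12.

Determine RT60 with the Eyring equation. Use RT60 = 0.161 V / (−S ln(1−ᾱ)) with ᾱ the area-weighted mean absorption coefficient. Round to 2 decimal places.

0.43 s

Total surface area S = 70.8 + 3.8 + 35.9 + 35.9 + 2.2 = 148.6 m².
Absorption A = 70.8×0.01 + 3.8×0.26 + 35.9×0.89 + 35.9×0.09 + 2.2×0.12 = 37.142 sabins.
Mean coefficient ᾱ = A/S = 0.2499.
Eyring denominator: −S ln(1−ᾱ) = 42.730.
V = 6.3 × 5.7 × 3.2 = 114.912 m³.
T = 0.161·V/[−S·ln(1−ᾱ)] = 0.161·114.912/42.730 = 0.43 s.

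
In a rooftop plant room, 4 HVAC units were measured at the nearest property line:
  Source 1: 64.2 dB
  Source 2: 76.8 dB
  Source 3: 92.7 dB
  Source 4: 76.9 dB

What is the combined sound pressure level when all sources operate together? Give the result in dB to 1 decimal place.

92.9 dB

Sum in the linear (power) domain: Σ 10^(Lᵢ/10) = 10^(64.2/10) + 10^(76.8/10) + 10^(92.7/10) + 10^(76.9/10) = 1.962e+09.
Combined level = 10 log₁₀(1.962e+09) = 92.9 dB.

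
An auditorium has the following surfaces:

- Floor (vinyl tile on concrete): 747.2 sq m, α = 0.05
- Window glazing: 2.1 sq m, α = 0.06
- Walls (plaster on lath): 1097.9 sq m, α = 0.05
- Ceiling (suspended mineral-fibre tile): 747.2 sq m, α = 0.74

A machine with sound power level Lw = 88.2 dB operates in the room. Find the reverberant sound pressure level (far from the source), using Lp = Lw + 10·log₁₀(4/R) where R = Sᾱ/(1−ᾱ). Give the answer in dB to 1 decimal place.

Σ(Sᵢαᵢ) = 747.2·0.05 + 2.1·0.06 + 1097.9·0.05 + 747.2·0.74 = 645.309; total area S = 2594.4 sq m.
ᾱ = 0.2487, so room constant R = A/(1−ᾱ) = 858.923 sq m.
Lp = Lw + 10 log₁₀(4/R) = 88.2 -23.32 = 64.9 dB.

64.9 dB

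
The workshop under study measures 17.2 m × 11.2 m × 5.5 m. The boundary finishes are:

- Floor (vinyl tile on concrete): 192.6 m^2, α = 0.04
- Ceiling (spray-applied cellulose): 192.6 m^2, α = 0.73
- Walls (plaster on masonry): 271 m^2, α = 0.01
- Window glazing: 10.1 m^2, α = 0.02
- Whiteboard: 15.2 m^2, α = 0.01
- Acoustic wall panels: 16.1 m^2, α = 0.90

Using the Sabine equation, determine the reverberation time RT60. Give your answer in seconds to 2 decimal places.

Equivalent absorption area: A = 192.6*0.04 + 192.6*0.73 + 271*0.01 + 10.1*0.02 + 15.2*0.01 + 16.1*0.90 = 165.856 m^2.
Room volume: 1059.52 m³.
T = 0.161 V/A = 0.161·1059.52/165.856 = 1.03 s.

1.03 s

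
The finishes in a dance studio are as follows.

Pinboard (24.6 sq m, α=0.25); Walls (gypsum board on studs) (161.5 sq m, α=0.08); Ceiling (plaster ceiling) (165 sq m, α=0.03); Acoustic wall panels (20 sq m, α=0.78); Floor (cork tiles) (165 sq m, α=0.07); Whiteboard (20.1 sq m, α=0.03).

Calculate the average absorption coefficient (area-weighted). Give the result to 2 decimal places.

0.09

Total surface area S = 556.2 sq m.
Weighted sum Σ Sα = 51.773.
ᾱ = A/S = 0.09.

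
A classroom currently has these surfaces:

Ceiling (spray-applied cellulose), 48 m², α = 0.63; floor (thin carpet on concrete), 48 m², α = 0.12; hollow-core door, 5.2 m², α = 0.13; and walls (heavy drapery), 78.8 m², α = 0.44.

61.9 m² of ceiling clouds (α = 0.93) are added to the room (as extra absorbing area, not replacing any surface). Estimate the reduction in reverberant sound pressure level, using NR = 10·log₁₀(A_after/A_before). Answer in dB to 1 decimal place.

2.6 dB

A_before = Σ Sᵢαᵢ = 48×0.63 + 48×0.12 + 5.2×0.13 + 78.8×0.44 = 71.348 sabins.
Added absorption = 61.9 × 0.93 = 57.567 sabins.
New total A_after = 128.915 sabins.
Reduction = 10 log₁₀(A_after/A_before) = 10 log₁₀(1.8068) = 2.6 dB.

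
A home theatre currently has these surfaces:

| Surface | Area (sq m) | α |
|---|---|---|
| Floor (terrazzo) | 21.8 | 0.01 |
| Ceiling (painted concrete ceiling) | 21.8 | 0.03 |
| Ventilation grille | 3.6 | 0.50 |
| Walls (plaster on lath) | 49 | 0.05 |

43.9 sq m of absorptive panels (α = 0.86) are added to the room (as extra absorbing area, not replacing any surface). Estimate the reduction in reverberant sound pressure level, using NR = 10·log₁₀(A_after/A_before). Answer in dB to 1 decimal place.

9.2 dB

Equivalent absorption area: A_before = 21.8×0.01 + 21.8×0.03 + 3.6×0.50 + 49×0.05 = 5.122 sq m.
Added absorption = 43.9 × 0.86 = 37.754 sabins.
A_after = 5.122 + 37.754 = 42.876 sabins.
Reduction = 10 log₁₀(A_after/A_before) = 10 log₁₀(8.3709) = 9.2 dB.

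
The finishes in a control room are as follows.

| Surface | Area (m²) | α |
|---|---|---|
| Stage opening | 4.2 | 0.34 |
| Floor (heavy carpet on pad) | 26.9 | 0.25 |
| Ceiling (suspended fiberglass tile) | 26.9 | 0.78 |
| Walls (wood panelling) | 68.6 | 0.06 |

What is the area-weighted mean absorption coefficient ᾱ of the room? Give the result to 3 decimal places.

S = Σ Sᵢ = 4.2 + 26.9 + 26.9 + 68.6 = 126.6 m².
A = 4.2×0.34 + 26.9×0.25 + 26.9×0.78 + 68.6×0.06 = 33.251 sabins.
ᾱ = A/S = 0.263.

0.263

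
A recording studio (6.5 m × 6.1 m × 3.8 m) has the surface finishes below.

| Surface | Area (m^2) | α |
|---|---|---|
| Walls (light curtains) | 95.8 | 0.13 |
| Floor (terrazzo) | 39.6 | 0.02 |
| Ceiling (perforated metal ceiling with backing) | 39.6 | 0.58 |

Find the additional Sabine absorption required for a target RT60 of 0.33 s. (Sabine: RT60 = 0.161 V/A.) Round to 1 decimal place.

A₁ = Σ Sᵢαᵢ = 95.8×0.13 + 39.6×0.02 + 39.6×0.58 = 36.214 sabins.
Target A₂ = 0.161·150.67/0.33 = 73.509 sabins (V = 150.67 m³).
Shortfall: 73.509 − 36.214 = 37.3 sabins.

37.3 sabins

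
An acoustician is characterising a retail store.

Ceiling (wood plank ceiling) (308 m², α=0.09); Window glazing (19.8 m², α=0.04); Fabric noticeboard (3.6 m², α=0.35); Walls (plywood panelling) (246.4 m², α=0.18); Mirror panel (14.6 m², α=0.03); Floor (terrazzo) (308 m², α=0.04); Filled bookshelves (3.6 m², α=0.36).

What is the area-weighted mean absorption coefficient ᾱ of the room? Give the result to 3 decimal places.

Total surface area S = 904.0 m².
Weighted sum Σ Sα = 88.178.
ᾱ = A/S = 0.098.

0.098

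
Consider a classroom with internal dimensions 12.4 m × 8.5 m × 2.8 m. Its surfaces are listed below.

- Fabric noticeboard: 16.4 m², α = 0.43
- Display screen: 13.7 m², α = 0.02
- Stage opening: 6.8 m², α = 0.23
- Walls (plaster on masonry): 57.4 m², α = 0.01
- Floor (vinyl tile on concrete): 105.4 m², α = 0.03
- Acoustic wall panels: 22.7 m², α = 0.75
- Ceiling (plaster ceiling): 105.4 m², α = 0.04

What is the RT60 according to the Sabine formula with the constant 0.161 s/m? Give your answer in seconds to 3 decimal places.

1.403 sec

Total absorption A = 16.4*0.43 + 13.7*0.02 + 6.8*0.23 + 57.4*0.01 + 105.4*0.03 + 22.7*0.75 + 105.4*0.04
  = 7.052 + 0.274 + 1.564 + 0.574 + 3.162 + 17.025 + 4.216 = 33.867 m² sabins.
Volume V = 12.4 × 8.5 × 2.8 = 295.12 m³.
Sabine: RT60 = 0.161 × 295.12 / 33.867 = 1.403 s.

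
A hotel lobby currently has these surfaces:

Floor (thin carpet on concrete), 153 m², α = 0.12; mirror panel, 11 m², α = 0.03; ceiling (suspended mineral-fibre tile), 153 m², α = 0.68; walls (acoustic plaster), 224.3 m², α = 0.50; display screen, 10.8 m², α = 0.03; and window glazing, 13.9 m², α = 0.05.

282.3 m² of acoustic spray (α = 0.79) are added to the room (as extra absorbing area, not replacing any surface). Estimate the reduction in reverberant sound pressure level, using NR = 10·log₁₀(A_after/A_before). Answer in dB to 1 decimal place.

2.9 dB

A_before = Σ Sᵢαᵢ = 153*0.12 + 11*0.03 + 153*0.68 + 224.3*0.50 + 10.8*0.03 + 13.9*0.05 = 235.899 sabins.
Added absorption = 282.3 × 0.79 = 223.017 sabins.
New total A_after = 458.916 sabins.
NR = 10·log₁₀(458.916/235.899) = 2.9 dB.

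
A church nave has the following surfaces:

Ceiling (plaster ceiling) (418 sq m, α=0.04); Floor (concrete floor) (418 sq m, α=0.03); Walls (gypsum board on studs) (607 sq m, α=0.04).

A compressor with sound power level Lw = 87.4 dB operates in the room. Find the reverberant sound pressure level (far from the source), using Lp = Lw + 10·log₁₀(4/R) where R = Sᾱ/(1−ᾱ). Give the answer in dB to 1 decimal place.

76.0 dB

A = 53.540 sabins; S = 1443.0 sq m.
ᾱ = 53.540/1443.0 = 0.0371; R = Sᾱ/(1−ᾱ) = 53.540/(1−0.0371) = 55.603 sq m.
Lp = 87.4 + 10·log₁₀(4/55.603) = 87.4 + (-11.43) = 76.0 dB.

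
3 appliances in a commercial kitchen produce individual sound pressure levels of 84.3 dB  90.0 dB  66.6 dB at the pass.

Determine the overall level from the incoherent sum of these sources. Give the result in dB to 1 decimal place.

Sum in the linear (power) domain: Σ 10^(Lᵢ/10) = 10^(84.3/10) + 10^(90.0/10) + 10^(66.6/10) = 1.274e+09.
L_total = 10·log₁₀(1.274e+09) = 91.1 dB.

91.1 dB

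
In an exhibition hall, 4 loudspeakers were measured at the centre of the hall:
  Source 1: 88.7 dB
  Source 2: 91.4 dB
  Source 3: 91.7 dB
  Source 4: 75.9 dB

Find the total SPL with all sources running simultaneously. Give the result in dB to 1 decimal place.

95.6 dB

Sum in the linear (power) domain: Σ 10^(Lᵢ/10) = 10^(88.7/10) + 10^(91.4/10) + 10^(91.7/10) + 10^(75.9/10) = 3.64e+09.
L_total = 10·log₁₀(3.64e+09) = 95.6 dB.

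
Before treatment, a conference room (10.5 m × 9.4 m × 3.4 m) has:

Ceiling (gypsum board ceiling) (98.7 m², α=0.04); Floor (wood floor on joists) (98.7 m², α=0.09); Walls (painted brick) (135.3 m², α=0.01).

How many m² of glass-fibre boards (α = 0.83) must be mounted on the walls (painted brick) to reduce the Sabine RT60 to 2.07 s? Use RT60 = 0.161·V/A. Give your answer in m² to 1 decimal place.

14.5

Equivalent absorption area: A₁ = 98.7*0.04 + 98.7*0.09 + 135.3*0.01 = 14.184 m².
V = 335.58 m³. Target absorption A₂ = 0.161 × 335.58 / 2.07 = 26.101 sabins.
ΔA needed = 26.101 − 14.184 = 11.917 sabins.
Each m² of panel replacing the walls (painted brick) adds (0.83 − 0.01) = 0.82 sabins.
Area = ΔA/Δα = 11.917/0.82 = 14.5 m².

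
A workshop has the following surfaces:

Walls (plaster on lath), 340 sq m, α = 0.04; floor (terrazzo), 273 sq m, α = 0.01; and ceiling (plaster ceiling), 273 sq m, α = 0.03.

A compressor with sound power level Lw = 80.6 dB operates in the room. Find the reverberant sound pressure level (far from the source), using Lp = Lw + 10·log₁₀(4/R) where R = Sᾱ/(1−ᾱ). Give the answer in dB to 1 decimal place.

72.6 dB

Σ(Sᵢαᵢ) = 340·0.04 + 273·0.01 + 273·0.03 = 24.520; total area S = 886.0 sq m.
ᾱ = 24.520/886.0 = 0.0277; R = Sᾱ/(1−ᾱ) = 24.520/(1−0.0277) = 25.219 sq m.
Lp = 80.6 + 10·log₁₀(4/25.219) = 80.6 + (-8.00) = 72.6 dB.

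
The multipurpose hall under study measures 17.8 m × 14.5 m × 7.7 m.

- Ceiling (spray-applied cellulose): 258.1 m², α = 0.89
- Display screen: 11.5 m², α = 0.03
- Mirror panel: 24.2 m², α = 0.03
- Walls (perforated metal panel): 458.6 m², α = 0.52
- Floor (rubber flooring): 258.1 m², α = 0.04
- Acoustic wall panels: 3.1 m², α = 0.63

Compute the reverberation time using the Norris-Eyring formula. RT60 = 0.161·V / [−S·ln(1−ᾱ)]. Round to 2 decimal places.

0.49 s

Total surface area S = 258.1 + 11.5 + 24.2 + 458.6 + 258.1 + 3.1 = 1013.6 m².
Absorption A = 258.1·0.89 + 11.5·0.03 + 24.2·0.03 + 458.6·0.52 + 258.1·0.04 + 3.1·0.63 = 481.529 sabins.
Mean coefficient ᾱ = A/S = 0.4751.
−S·ln(1−ᾱ) = −1013.6 × ln(1 − 0.4751) = 653.313.
V = 17.8 × 14.5 × 7.7 = 1987.37 m³.
RT60 = 0.161 × 1987.37 / 653.313 = 0.49 s.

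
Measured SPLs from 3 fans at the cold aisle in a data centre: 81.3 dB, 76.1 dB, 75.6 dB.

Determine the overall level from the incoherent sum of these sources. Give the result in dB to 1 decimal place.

83.3 dB

Sum in the linear (power) domain: Σ 10^(Lᵢ/10) = 10^(81.3/10) + 10^(76.1/10) + 10^(75.6/10) = 2.119e+08.
L_total = 10·log₁₀(2.119e+08) = 83.3 dB.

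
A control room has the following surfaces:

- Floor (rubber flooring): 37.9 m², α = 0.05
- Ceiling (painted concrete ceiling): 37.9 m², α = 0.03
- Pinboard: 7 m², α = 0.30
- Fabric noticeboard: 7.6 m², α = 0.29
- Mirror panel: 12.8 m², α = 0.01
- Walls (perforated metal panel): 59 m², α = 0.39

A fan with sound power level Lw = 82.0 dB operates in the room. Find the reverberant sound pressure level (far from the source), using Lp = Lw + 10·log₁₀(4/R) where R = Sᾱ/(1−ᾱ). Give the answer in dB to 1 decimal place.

72.3 dB

A = 30.474 sabins; S = 162.2 m².
ᾱ = 0.1879, so room constant R = A/(1−ᾱ) = 37.525 m².
Lp = 82.0 + 10·log₁₀(4/37.525) = 82.0 + (-9.72) = 72.3 dB.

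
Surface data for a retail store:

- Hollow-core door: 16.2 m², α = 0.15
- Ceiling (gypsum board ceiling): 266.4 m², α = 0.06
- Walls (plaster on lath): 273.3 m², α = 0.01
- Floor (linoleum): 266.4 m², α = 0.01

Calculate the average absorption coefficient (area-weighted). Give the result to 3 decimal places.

0.029

S = Σ Sᵢ = 16.2 + 266.4 + 273.3 + 266.4 = 822.3 m².
Weighted sum Σ Sα = 23.811.
ᾱ = A/S = 0.029.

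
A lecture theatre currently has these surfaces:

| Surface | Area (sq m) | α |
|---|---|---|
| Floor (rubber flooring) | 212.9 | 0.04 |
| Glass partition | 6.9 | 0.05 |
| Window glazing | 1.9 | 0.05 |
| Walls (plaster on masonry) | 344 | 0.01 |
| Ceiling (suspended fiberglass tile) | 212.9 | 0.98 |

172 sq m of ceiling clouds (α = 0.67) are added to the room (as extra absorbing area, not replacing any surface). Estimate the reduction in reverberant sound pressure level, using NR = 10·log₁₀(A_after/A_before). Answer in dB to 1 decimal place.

Equivalent absorption area: A_before = 212.9·0.04 + 6.9·0.05 + 1.9·0.05 + 344·0.01 + 212.9·0.98 = 221.038 sq m.
Treatment contributes 172·0.67 = 115.240 sabins.
New total A_after = 336.278 sabins.
Reduction = 10 log₁₀(A_after/A_before) = 10 log₁₀(1.5214) = 1.8 dB.

1.8 dB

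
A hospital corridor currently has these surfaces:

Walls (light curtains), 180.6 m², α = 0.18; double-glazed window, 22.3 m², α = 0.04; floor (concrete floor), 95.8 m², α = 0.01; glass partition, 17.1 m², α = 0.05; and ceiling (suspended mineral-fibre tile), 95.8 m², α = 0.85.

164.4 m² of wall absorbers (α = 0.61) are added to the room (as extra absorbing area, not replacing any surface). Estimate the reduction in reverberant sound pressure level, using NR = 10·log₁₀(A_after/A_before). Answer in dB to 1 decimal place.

Summing Sᵢαᵢ: 32.508 + 0.892 + 0.958 + 0.855 + 81.430 → A_before = 116.643 sabins.
Added absorption = 164.4 × 0.61 = 100.284 sabins.
A_after = 116.643 + 100.284 = 216.927 sabins.
NR = 10·log₁₀(216.927/116.643) = 2.7 dB.

2.7 dB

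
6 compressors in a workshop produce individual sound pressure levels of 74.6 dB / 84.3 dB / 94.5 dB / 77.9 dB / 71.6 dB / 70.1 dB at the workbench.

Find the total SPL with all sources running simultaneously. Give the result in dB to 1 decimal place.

95.1 dB

Sum in the linear (power) domain: Σ 10^(Lᵢ/10) = 10^(74.6/10) + 10^(84.3/10) + 10^(94.5/10) + 10^(77.9/10) + 10^(71.6/10) + 10^(70.1/10) = 3.203e+09.
L_total = 10·log₁₀(3.203e+09) = 95.1 dB.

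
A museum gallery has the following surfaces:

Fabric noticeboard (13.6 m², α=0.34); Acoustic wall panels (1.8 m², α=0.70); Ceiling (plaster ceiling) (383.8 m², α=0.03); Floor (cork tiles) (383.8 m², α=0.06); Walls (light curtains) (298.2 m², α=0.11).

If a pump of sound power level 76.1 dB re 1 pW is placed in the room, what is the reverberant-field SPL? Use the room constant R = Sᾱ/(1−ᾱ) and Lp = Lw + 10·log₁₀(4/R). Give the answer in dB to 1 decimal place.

63.2 dB

Σ(Sᵢαᵢ) = 13.6×0.34 + 1.8×0.70 + 383.8×0.03 + 383.8×0.06 + 298.2×0.11 = 73.228; total area S = 1081.2 m².
ᾱ = 0.0677, so room constant R = A/(1−ᾱ) = 78.546 m².
Lp = Lw + 10 log₁₀(4/R) = 76.1 -12.93 = 63.2 dB.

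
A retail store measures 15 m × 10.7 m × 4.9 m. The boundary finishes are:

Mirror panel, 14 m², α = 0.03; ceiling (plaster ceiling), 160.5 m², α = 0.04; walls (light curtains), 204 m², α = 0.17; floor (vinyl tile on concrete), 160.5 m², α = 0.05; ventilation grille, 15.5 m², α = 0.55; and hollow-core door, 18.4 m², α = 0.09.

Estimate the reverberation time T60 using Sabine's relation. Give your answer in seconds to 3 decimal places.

Total absorption A = 14×0.03 + 160.5×0.04 + 204×0.17 + 160.5×0.05 + 15.5×0.55 + 18.4×0.09
  = 0.420 + 6.420 + 34.680 + 8.025 + 8.525 + 1.656 = 59.726 m² sabins.
V = 15·10.7·4.9 = 786.45 m³.
RT60 = 0.161 · V / A = 0.161 × 786.45 / 59.726 = 2.120 s.

2.120 s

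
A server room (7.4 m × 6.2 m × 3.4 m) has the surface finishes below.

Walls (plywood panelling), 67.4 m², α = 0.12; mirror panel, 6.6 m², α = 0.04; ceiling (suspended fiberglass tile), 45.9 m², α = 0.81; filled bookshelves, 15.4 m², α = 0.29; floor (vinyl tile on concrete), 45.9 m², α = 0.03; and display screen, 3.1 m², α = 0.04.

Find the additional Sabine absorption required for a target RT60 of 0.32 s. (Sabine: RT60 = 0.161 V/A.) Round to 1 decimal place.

27.0 sabins

Equivalent absorption area: A₁ = 67.4*0.12 + 6.6*0.04 + 45.9*0.81 + 15.4*0.29 + 45.9*0.03 + 3.1*0.04 = 51.498 m².
V = 155.992 m³. Required absorption A₂ = 0.161 × 155.992 / 0.32 = 78.483 sabins.
Shortfall: 78.483 − 51.498 = 27.0 sabins.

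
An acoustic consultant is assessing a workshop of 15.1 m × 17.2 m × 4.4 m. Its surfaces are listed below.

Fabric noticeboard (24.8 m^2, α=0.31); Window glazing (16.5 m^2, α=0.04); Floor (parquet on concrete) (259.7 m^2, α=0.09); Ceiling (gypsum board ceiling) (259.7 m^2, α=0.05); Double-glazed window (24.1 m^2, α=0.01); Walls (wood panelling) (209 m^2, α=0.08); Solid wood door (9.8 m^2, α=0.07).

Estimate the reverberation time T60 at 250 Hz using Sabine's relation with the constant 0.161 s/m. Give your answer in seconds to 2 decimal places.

2.95 sec

Total absorption A = 24.8×0.31 + 16.5×0.04 + 259.7×0.09 + 259.7×0.05 + 24.1×0.01 + 209×0.08 + 9.8×0.07
  = 7.688 + 0.660 + 23.373 + 12.985 + 0.241 + 16.720 + 0.686 = 62.353 m^2 sabins.
V = 15.1·17.2·4.4 = 1142.768 m³.
T = 0.161 V/A = 0.161·1142.768/62.353 = 2.95 s.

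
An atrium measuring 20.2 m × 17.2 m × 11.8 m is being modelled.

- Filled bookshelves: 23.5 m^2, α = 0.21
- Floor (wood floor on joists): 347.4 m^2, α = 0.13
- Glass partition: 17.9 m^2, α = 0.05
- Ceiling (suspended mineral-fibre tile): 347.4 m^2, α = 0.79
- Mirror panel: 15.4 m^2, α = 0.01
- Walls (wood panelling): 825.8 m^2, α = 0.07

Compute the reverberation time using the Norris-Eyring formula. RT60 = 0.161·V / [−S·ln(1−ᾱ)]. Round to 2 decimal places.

Total surface area S = 23.5 + 347.4 + 17.9 + 347.4 + 15.4 + 825.8 = 1577.4 m^2.
Σ(Sᵢαᵢ) = 23.5·0.21 + 347.4·0.13 + 17.9·0.05 + 347.4·0.79 + 15.4·0.01 + 825.8·0.07 = 383.398.
Mean coefficient ᾱ = A/S = 0.2431.
Eyring denominator: −S ln(1−ᾱ) = 439.344.
V = 20.2 × 17.2 × 11.8 = 4099.792 m³.
RT60 = 0.161 × 4099.792 / 439.344 = 1.50 s.

1.50 sec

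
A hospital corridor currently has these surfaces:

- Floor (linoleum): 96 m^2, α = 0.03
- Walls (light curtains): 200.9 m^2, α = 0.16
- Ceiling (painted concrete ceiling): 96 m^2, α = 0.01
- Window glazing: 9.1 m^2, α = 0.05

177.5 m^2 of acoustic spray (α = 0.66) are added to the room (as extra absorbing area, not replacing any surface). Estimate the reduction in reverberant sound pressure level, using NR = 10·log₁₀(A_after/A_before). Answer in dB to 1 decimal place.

6.2 dB

Summing Sᵢαᵢ: 2.880 + 32.144 + 0.960 + 0.455 → A_before = 36.439 sabins.
Added absorption = 177.5 × 0.66 = 117.150 sabins.
New total A_after = 153.589 sabins.
NR = 10·log₁₀(153.589/36.439) = 6.2 dB.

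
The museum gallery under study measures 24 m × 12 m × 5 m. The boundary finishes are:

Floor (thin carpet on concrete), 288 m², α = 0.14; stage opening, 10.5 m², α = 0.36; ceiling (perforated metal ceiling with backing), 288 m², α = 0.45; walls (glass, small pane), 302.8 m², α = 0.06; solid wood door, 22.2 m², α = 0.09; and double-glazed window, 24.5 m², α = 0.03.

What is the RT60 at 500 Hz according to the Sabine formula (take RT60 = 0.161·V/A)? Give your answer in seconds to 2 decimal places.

A = Σ Sᵢαᵢ = 288*0.14 + 10.5*0.36 + 288*0.45 + 302.8*0.06 + 22.2*0.09 + 24.5*0.03 = 194.601 sabins.
Room volume: 1440 m³.
T = 0.161 V/A = 0.161·1440/194.601 = 1.19 s.

1.19 s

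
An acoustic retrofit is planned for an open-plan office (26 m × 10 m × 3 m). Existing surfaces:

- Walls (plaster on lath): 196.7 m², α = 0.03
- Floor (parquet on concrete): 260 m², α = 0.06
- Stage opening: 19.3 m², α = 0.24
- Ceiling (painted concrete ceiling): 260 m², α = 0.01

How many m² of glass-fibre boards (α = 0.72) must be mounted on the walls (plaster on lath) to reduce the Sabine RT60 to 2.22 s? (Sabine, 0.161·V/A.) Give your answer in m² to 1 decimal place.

A₁ = Σ Sᵢαᵢ = 196.7·0.03 + 260·0.06 + 19.3·0.24 + 260·0.01 = 28.733 sabins.
Required A₂ = 0.161·780/2.22 = 56.568 sabins.
Absorption to add: 56.568 − 28.733 = 27.835 sabins.
Net gain per m²: Δα = 0.72 − 0.03 = 0.69.
Panel area = 27.835 / 0.69 = 40.3 m².

40.3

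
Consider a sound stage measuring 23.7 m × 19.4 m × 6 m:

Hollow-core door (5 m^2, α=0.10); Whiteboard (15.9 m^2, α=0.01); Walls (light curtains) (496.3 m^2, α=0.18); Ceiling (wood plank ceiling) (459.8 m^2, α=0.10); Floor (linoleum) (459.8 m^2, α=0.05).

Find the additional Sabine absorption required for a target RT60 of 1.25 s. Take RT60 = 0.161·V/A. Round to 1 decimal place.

196.4 sabins

Total absorption A₁ = 5×0.10 + 15.9×0.01 + 496.3×0.18 + 459.8×0.10 + 459.8×0.05
  = 0.500 + 0.159 + 89.334 + 45.980 + 22.990 = 158.963 m^2 sabins.
V = 2758.68 m³. Required absorption A₂ = 0.161 × 2758.68 / 1.25 = 355.318 sabins.
Shortfall: 355.318 − 158.963 = 196.4 sabins.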